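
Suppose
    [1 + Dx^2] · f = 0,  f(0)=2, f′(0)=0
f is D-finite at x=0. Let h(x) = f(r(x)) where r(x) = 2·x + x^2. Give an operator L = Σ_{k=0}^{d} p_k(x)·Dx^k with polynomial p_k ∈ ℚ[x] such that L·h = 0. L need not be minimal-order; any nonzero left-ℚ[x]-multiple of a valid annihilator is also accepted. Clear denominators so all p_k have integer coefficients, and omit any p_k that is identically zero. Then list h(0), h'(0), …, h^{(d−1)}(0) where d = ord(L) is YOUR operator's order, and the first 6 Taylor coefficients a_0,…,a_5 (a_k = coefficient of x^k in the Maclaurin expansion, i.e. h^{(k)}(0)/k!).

f: a_k = 2, 0, -1, 0, 1/12, 0, …
f∘r: x↦r, Dx↦Dx/r' in L_f ⇒ L₀.
L = (4 + 12·x + 12·x^2 + 4·x^3) - Dx + (1 + x)·Dx^2  (order 2).
h: a_k = 2, 0, -4, -4, 1/3, 8/3, …
ICs: h(0) = 2, h′(0) = 0.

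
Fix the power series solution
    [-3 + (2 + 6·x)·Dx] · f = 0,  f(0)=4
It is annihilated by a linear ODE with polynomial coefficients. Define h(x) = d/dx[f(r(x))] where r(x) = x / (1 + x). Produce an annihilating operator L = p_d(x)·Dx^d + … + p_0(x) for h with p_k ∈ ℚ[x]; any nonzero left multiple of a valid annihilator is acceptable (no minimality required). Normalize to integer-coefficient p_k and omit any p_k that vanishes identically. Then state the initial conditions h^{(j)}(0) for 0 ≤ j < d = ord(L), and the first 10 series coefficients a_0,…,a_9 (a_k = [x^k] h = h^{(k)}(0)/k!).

f: a_k = 4, 6, -9/2, 27/4, -405/32, 1701/64, -15309/256, 72171/512, -2814669/8192, 14073345/16384, …
Change of var in L_f (x↦r) gives L₀.
Derive L from L₀ (diff closure).
L = (-7 - 16·x) + (-2 - 10·x - 8·x^2)·Dx  (order 1).
h: a_k = 6, -21, 261/4, -1677/8, 45345/64, -318915/128, 4608345/512, -33903165/1024, 2020675545/16384, -15193591815/32768, …
ICs: h(0) = 6.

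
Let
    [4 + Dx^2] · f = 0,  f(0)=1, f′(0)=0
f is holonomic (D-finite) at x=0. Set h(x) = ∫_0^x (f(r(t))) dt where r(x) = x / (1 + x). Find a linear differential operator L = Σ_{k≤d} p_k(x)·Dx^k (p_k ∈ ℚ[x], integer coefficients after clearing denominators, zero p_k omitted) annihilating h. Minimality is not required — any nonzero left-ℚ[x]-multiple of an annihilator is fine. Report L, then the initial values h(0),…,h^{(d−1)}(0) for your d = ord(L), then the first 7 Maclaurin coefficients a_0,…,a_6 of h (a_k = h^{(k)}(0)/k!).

L = 4·Dx + (2 + 6·x + 6·x^2 + 2·x^3)·Dx^2 + (1 + 4·x + 6·x^2 + 4·x^3 + x^4)·Dx^3  (order 3).
h: a_k = 0, 1, 0, -2/3, 1, -16/15, 8/9, …
ICs: h(0) = 0, h′(0) = 1, h′′(0) = 0.

f: a_k = 1, 0, -2, 0, 2/3, 0, -4/45, …
h₀=f(r): pull back L_f along r ⇒ L₀.
h=∫h₀ ⇒ L = L₀·Dx.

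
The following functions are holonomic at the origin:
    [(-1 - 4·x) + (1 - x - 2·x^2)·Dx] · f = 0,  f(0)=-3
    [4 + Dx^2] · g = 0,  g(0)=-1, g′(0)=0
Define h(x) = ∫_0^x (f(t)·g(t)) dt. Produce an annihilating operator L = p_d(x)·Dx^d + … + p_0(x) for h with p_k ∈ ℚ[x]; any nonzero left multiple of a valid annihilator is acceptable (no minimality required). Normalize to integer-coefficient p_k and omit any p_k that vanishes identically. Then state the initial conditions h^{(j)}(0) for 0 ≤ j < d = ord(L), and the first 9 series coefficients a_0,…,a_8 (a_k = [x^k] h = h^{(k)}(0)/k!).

f: a_k = -3, -3, -9, -15, -33, -63, -129, -255, -513, …
g: a_k = -1, 0, 2, 0, -2/3, 0, 4/45, 0, -2/315, …
f·g: L₀ = L_f ⊗_s L_g, ord ≤ 1·2.
h=∫₀ˣh₀: take L = L₀·Dx.
L = (4·x + 8·x^2)·Dx + (2 + 8·x)·Dx^2 + (-1 + x + 2·x^2)·Dx^3  (order 3).
h: a_k = 0, 3, 3/2, 1, 9/4, 17/5, 35/6, 1031/105, 2081/120, …
ICs: h(0) = 0, h′(0) = 3, h′′(0) = 3.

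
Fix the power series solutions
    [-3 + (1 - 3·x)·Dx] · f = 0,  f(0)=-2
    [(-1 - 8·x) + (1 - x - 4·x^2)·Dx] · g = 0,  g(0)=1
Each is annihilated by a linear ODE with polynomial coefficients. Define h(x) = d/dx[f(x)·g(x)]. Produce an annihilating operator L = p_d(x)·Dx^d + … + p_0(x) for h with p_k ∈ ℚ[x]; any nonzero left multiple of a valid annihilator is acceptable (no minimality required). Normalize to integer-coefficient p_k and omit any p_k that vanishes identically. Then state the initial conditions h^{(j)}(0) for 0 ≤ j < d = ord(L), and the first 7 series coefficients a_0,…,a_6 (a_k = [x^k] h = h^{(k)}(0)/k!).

f: a_k = -2, -6, -18, -54, -162, -486, -1458, …
g: a_k = 1, 1, 5, 9, 29, 65, 181, …
Sym-product of L_f,L_g gives L₀ (≤ ord 1).
Differentiate: ansatz ord ≤ ord L₀ ⇒ L.
L = (17 - 24·x - 141·x^2 - 96·x^3 + 864·x^4) + (-2 + 7·x + 24·x^2 - 95·x^3 - 30·x^4 + 216·x^5)·Dx  (order 1).
h: a_k = -8, -68, -360, -1672, -6920, -27084, -100968, …
ICs: h(0) = -8.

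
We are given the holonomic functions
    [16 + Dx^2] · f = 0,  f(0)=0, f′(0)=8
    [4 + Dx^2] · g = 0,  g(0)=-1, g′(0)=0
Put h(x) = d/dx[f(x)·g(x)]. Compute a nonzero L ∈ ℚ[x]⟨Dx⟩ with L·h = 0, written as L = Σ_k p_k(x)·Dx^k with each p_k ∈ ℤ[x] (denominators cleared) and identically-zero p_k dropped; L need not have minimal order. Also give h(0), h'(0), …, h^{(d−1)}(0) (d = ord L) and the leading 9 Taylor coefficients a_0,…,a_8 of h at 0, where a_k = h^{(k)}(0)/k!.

f: a_k = 0, 8, 0, -64/3, 0, 256/15, 0, -2048/315, 0, …
g: a_k = -1, 0, 2, 0, -2/3, 0, 4/45, 0, -2/315, …
L₀ := L_f ⊗_s L_g (sym. prod.), ord ≤ 4.
Derive L from L₀ (diff closure).
L = 144 + 40·Dx^2 + Dx^4  (order 4).
h: a_k = -8, 0, 112, 0, -976/3, 0, 17504/45, 0, -11248/45, …
ICs: h(0) = -8, h′(0) = 0, h′′(0) = 224, h′′′(0) = 0.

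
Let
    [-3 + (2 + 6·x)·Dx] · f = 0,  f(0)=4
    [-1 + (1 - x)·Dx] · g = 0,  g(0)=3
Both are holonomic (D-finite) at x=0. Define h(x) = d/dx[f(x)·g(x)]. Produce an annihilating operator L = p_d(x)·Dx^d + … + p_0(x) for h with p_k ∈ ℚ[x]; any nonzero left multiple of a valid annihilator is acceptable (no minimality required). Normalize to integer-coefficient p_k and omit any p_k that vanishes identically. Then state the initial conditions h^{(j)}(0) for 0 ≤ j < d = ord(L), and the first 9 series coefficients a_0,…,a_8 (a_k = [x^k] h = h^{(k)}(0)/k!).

L = (11 + 90·x + 27·x^2) + (-10 - 26·x + 18·x^2 + 18·x^3)·Dx  (order 1).
h: a_k = 30, 33, 441/4, -39/8, 25125/64, -77481/128, 1154013/512, -5806263/1024, 275467581/16384, …
ICs: h(0) = 30.

f: a_k = 4, 6, -9/2, 27/4, -405/32, 1701/64, -15309/256, 72171/512, -2814669/8192, …
g: a_k = 3, 3, 3, 3, 3, 3, 3, 3, 3, …
h₀=f·g: eliminate ⇒ L₀, order ≤ 1·1.
Differentiate: ansatz ord ≤ ord L₀ ⇒ L.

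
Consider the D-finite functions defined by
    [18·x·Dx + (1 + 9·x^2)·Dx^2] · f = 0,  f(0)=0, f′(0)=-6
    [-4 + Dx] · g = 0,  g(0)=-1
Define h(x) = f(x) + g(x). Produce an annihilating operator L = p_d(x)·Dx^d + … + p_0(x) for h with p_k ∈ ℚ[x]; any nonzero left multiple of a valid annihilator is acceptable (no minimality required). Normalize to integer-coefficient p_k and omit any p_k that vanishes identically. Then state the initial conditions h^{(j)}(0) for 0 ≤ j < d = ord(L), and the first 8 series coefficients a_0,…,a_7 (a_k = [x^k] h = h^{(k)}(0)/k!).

L = (36 - 144·x - 972·x^2 - 1296·x^3)·Dx + (-17 + 99·x^2 - 648·x^4)·Dx^2 + (2 + 9·x + 36·x^2 + 81·x^3 + 162·x^4)·Dx^3  (order 3).
h: a_k = -1, -10, -8, 22/3, -32/3, -1586/15, -256/45, 195806/315, …
ICs: h(0) = -1, h′(0) = -10, h′′(0) = -16.

f: a_k = 0, -6, 0, 18, 0, -486/5, 0, 4374/7, …
g: a_k = -1, -4, -8, -32/3, -32/3, -128/15, -256/45, -1024/315, …
Weyl lclm of L_f,L_g ⇒ L₀ (ord ≤ 3).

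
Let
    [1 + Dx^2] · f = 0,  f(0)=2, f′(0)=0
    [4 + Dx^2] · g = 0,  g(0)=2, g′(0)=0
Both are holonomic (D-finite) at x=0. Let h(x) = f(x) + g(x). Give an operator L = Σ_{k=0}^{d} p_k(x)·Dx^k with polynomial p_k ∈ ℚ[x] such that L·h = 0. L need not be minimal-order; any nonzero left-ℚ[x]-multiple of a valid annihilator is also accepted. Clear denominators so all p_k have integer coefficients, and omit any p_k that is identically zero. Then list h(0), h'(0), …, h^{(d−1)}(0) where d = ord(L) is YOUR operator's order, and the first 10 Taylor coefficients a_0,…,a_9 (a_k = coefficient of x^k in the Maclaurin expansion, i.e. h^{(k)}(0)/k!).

f: a_k = 2, 0, -1, 0, 1/12, 0, -1/360, 0, 1/20160, 0, …
g: a_k = 2, 0, -4, 0, 4/3, 0, -8/45, 0, 4/315, 0, …
f+g: L₀ = lclm(L_f,L_g), ord ≤ 2+2.
L = 4 + 5·Dx^2 + Dx^4  (order 4).
h: a_k = 4, 0, -5, 0, 17/12, 0, -13/72, 0, 257/20160, 0, …
ICs: h(0) = 4, h′(0) = 0, h′′(0) = -10, h′′′(0) = 0.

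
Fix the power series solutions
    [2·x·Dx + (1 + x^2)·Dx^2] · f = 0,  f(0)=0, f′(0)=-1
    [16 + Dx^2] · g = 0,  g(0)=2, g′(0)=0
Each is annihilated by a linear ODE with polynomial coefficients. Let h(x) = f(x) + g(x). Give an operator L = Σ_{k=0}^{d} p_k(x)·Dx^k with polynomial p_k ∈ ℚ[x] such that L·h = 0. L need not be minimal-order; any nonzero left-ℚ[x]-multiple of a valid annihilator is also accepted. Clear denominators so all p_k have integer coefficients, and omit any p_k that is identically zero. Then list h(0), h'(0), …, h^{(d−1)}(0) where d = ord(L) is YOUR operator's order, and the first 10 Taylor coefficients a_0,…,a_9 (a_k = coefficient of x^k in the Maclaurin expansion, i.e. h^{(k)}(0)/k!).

f: a_k = 0, -1, 0, 1/3, 0, -1/5, 0, 1/7, 0, -1/9, …
g: a_k = 2, 0, -16, 0, 64/3, 0, -512/45, 0, 1024/315, 0, …
L₀ := lclm(L_f,L_g); ord L₀ ≤ 2+2.
L = (64·x + 704·x^3 + 256·x^5)·Dx + (112 + 416·x^2 + 432·x^4 + 128·x^6)·Dx^2 + (4·x + 44·x^3 + 16·x^5)·Dx^3 + (7 + 26·x^2 + 27·x^4 + 8·x^6)·Dx^4  (order 4).
h: a_k = 2, -1, -16, 1/3, 64/3, -1/5, -512/45, 1/7, 1024/315, -1/9, …
ICs: h(0) = 2, h′(0) = -1, h′′(0) = -32, h′′′(0) = 2.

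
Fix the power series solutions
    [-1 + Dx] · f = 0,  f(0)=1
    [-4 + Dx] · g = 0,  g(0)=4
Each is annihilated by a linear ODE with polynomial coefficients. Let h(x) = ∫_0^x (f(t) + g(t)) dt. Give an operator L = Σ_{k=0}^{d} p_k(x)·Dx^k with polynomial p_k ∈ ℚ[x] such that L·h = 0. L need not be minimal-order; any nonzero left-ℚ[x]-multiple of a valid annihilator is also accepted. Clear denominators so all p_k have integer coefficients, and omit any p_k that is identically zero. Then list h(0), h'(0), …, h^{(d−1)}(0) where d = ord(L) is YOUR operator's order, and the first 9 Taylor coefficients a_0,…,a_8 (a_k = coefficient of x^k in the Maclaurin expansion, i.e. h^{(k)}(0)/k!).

L = 4·Dx - 5·Dx^2 + Dx^3  (order 3).
h: a_k = 0, 5, 17/2, 65/6, 257/24, 205/24, 4097/720, 3277/1008, 65537/40320, …
ICs: h(0) = 0, h′(0) = 5, h′′(0) = 17.

f: a_k = 1, 1, 1/2, 1/6, 1/24, 1/120, 1/720, 1/5040, 1/40320, …
g: a_k = 4, 16, 32, 128/3, 128/3, 512/15, 1024/45, 4096/315, 2048/315, …
h₀=f+g: left-lcm gives L₀, ord ≤ 2.
∫: right-multiply L₀ by Dx.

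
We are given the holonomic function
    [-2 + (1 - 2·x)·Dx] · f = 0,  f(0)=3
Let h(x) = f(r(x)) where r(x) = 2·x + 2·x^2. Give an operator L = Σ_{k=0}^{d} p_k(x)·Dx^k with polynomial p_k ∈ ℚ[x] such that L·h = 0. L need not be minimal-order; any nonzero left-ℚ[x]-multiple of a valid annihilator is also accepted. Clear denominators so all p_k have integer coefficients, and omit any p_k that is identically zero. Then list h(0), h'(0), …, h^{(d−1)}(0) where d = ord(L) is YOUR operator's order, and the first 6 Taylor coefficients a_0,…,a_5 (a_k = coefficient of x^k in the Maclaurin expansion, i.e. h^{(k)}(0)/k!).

L = (4 + 8·x) + (-1 + 4·x + 4·x^2)·Dx  (order 1).
h: a_k = 3, 12, 60, 288, 1392, 6720, …
ICs: h(0) = 3.

f: a_k = 3, 6, 12, 24, 48, 96, …
Change of var in L_f (x↦r) gives L₀.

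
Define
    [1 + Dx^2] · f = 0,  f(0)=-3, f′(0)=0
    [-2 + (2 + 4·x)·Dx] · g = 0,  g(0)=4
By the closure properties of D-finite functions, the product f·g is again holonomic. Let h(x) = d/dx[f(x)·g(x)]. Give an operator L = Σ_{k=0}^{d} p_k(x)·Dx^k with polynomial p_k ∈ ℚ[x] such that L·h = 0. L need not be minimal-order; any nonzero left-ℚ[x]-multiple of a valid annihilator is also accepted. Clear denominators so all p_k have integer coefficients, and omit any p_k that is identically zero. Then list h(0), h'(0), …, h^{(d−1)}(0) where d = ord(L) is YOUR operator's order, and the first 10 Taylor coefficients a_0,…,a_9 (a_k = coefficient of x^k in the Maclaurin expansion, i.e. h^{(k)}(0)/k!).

f: a_k = -3, 0, 3/2, 0, -1/8, 0, 1/240, 0, -1/13440, 0, …
g: a_k = 4, 4, -2, 2, -5/2, 7/2, -21/4, 33/4, -429/32, 715/32, …
h₀=f·g: eliminate ⇒ L₀, order ≤ 2·1.
h=h₀': d/dx-closure on L₀ ⇒ L.
L = (2 + 12·x + 16·x^2 + 8·x^3 + 4·x^4) + (1 - 6·x^2 - 4·x^3)·Dx + (1 + 5·x + 9·x^2 + 8·x^3 + 4·x^4)·Dx^2  (order 2).
h: a_k = -12, 24, 0, 16, -40, 368/5, -2072/15, 27424/105, -17352/35, 892928/945, …
ICs: h(0) = -12, h′(0) = 24.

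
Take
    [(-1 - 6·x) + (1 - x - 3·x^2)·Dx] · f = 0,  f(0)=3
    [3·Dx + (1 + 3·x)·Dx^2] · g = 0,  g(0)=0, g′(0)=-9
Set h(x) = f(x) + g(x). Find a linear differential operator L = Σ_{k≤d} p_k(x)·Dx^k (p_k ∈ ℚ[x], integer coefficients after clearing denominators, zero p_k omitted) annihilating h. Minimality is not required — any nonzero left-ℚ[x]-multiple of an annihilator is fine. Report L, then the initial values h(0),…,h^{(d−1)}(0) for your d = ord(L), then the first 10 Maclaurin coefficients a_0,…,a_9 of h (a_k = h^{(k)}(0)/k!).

f: a_k = 3, 3, 12, 21, 57, 120, 291, 651, 1524, 3477, …
g: a_k = 0, -9, 27/2, -27, 243/4, -729/5, 729/2, -6561/7, 19683/8, -6561, …
Weyl lclm of L_f,L_g ⇒ L₀ (ord ≤ 3).
L = (270 + 1422·x + 3780·x^2 + 2916·x^3 + 2916·x^4)·Dx + (24 + 468·x + 2736·x^2 + 5616·x^3 + 5994·x^4 + 4860·x^5)·Dx^2 + (-11 - 79·x - 129·x^2 + 171·x^3 + 783·x^4 + 1377·x^5 + 972·x^6)·Dx^3  (order 3).
h: a_k = 3, -6, 51/2, -6, 471/4, -129/5, 1311/2, -2004/7, 31875/8, -3084, …
ICs: h(0) = 3, h′(0) = -6, h′′(0) = 51.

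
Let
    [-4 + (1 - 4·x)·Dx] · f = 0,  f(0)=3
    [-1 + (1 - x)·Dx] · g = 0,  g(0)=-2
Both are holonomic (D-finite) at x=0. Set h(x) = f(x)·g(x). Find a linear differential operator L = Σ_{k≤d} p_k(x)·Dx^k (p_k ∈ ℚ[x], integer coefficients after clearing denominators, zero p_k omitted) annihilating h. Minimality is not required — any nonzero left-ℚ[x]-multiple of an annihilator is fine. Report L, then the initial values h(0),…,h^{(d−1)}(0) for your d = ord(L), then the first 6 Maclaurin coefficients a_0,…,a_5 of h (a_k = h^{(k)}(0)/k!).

f: a_k = 3, 12, 48, 192, 768, 3072, …
g: a_k = -2, -2, -2, -2, -2, -2, …
h₀=f·g: eliminate ⇒ L₀, order ≤ 1·1.
L = (-5 + 8·x) + (1 - 5·x + 4·x^2)·Dx  (order 1).
h: a_k = -6, -30, -126, -510, -2046, -8190, …
ICs: h(0) = -6.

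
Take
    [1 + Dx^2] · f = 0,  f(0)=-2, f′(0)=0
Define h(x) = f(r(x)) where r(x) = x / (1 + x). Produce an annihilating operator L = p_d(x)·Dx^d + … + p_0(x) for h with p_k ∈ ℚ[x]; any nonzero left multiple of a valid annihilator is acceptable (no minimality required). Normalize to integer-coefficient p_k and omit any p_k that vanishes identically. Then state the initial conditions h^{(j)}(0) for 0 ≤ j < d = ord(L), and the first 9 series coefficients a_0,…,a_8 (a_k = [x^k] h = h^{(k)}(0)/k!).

f: a_k = -2, 0, 1, 0, -1/12, 0, 1/360, 0, -1/20160, …
Substitute x→r, Dx→(1/r')Dx; clear ⇒ L₀.
L = 1 + (2 + 6·x + 6·x^2 + 2·x^3)·Dx + (1 + 4·x + 6·x^2 + 4·x^3 + x^4)·Dx^2  (order 2).
h: a_k = -2, 0, 1, -2, 35/12, -11/3, 1501/360, -87/20, 16699/4032, …
ICs: h(0) = -2, h′(0) = 0.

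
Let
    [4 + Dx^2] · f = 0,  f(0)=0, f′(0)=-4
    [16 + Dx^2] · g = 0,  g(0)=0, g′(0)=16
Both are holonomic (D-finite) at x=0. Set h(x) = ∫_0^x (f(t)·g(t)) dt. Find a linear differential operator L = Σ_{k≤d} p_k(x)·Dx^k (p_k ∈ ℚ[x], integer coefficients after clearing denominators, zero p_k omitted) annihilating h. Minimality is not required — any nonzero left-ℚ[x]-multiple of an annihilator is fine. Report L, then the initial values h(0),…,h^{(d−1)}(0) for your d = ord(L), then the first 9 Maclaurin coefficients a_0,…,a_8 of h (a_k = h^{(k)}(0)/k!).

L = 144·Dx + 40·Dx^3 + Dx^5  (order 5).
h: a_k = 0, 0, 0, -64/3, 0, 128/3, 0, -1664/45, 0, …
ICs: h(0) = 0, h′(0) = 0, h′′(0) = 0, h′′′(0) = -128, h′′′′(0) = 0.

f: a_k = 0, -4, 0, 8/3, 0, -8/15, 0, 16/315, 0, …
g: a_k = 0, 16, 0, -128/3, 0, 512/15, 0, -4096/315, 0, …
Sym-product of L_f,L_g gives L₀ (≤ ord 4).
h=∫h₀ ⇒ L = L₀·Dx.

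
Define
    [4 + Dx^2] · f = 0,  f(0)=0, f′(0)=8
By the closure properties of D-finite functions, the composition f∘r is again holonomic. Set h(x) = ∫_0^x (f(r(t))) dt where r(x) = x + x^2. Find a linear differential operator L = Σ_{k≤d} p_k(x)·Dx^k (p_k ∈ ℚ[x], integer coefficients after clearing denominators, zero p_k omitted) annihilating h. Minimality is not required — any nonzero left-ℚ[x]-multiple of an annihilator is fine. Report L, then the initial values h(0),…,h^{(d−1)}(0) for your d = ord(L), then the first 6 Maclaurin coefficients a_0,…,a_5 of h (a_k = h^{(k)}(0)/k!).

f: a_k = 0, 8, 0, -16/3, 0, 16/15, …
f∘r: x↦r, Dx↦Dx/r' in L_f ⇒ L₀.
Integrate: L := L₀·Dx.
L = (4 + 24·x + 48·x^2 + 32·x^3)·Dx - 2·Dx^2 + (1 + 2·x)·Dx^3  (order 3).
h: a_k = 0, 0, 4, 8/3, -4/3, -16/5, …
ICs: h(0) = 0, h′(0) = 0, h′′(0) = 8.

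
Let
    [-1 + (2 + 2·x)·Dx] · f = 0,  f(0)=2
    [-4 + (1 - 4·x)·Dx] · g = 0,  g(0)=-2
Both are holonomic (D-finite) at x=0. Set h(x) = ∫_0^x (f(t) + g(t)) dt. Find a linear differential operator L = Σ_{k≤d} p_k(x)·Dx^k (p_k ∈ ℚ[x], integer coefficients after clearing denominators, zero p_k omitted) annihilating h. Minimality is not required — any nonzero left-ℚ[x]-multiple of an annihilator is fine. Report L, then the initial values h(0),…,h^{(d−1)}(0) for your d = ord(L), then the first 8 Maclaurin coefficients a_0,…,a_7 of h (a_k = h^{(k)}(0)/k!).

L = (68 + 48·x)·Dx + (-129 - 248·x - 144·x^2)·Dx^2 + (14 - 18·x - 128·x^2 - 96·x^3)·Dx^3  (order 3).
h: a_k = 0, 0, -7/2, -43/4, -1023/32, -32773/320, -87379/256, -4194325/3584, …
ICs: h(0) = 0, h′(0) = 0, h′′(0) = -7.

f: a_k = 2, 1, -1/4, 1/8, -5/64, 7/128, -21/512, 33/1024, …
g: a_k = -2, -8, -32, -128, -512, -2048, -8192, -32768, …
Sum ⇒ L₀ = lclm(L_f,L_g) in ℚ(x)⟨Dx⟩.
Integrate: L := L₀·Dx.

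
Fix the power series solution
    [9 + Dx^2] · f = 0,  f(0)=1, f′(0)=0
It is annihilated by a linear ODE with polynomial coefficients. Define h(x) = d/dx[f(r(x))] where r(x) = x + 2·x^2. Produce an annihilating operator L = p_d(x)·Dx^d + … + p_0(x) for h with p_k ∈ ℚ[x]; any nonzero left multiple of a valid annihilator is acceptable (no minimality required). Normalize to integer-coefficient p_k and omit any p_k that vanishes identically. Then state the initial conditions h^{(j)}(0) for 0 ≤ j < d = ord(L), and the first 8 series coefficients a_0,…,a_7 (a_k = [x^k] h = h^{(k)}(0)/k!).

f: a_k = 1, 0, -9/2, 0, 27/8, 0, -81/80, 0, …
f∘r: x↦r, Dx↦Dx/r' in L_f ⇒ L₀.
h=h₀': d/dx-closure on L₀ ⇒ L.
L = (57 + 144·x + 864·x^2 + 2304·x^3 + 2304·x^4) + (-12 - 48·x)·Dx + (1 + 8·x + 16·x^2)·Dx^2  (order 2).
h: a_k = 0, -9, -54, -117/2, 135, 19197/40, 13419/20, -29511/560, …
ICs: h(0) = 0, h′(0) = -9.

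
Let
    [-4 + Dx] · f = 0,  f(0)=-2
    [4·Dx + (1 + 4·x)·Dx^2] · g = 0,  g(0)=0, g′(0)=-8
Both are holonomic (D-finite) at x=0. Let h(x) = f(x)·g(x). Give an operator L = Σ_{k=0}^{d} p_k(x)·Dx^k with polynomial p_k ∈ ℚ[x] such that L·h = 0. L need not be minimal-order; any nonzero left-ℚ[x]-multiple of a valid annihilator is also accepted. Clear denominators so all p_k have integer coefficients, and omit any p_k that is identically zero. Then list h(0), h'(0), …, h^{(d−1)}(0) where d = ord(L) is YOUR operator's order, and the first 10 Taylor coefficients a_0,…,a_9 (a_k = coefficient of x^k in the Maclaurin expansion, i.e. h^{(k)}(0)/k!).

f: a_k = -2, -8, -16, -64/3, -64/3, -256/15, -512/45, -2048/315, -1024/315, -4096/2835, …
g: a_k = 0, -8, 16, -128/3, 128, -2048/5, 4096/3, -32768/7, 16384, -524288/9, …
h₀=f·g: eliminate ⇒ L₀, order ≤ 1·2.
L = 64·x + (-4 - 32·x)·Dx + (1 + 4·x)·Dx^2  (order 2).
h: a_k = 0, 16, 32, 256/3, 0, 1536/5, -7168/9, 188416/63, -475136/45, 5152768/135, …
ICs: h(0) = 0, h′(0) = 16.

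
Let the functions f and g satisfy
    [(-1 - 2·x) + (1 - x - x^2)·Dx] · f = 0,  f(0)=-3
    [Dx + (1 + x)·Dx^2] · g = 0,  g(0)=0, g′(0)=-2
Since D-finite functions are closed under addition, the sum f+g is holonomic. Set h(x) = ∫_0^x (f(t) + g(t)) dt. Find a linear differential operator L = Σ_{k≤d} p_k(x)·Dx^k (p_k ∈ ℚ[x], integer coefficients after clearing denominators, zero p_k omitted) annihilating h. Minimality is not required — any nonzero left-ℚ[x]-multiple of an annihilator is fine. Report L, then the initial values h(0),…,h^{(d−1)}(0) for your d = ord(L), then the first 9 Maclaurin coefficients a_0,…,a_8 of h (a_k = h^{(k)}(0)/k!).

f: a_k = -3, -3, -6, -9, -15, -24, -39, -63, -102, …
g: a_k = 0, -2, 1, -2/3, 1/2, -2/5, 1/3, -2/7, 1/4, …
f+g: L₀ = lclm(L_f,L_g), ord ≤ 1+2.
h=∫h₀ ⇒ L = L₀·Dx.
L = (26 + 70·x + 76·x^2 + 36·x^3 + 12·x^4)·Dx^2 + (16 + 84·x + 160·x^2 + 144·x^3 + 74·x^4 + 20·x^5)·Dx^3 + (-5 - 11·x + x^2 + 23·x^3 + 29·x^4 + 17·x^5 + 4·x^6)·Dx^4  (order 4).
h: a_k = 0, -3, -5/2, -5/3, -29/12, -29/10, -61/15, -116/21, -443/56, …
ICs: h(0) = 0, h′(0) = -3, h′′(0) = -5, h′′′(0) = -10.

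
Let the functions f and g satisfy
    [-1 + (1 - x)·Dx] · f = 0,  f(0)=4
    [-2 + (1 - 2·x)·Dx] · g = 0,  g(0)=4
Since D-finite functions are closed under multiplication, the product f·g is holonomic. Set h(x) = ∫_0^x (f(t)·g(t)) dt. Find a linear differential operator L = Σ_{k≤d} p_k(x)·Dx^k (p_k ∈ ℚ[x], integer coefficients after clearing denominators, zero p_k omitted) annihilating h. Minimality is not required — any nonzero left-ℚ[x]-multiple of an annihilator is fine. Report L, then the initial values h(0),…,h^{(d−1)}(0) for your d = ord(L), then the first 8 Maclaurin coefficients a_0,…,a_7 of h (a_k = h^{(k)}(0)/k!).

L = (-3 + 4·x)·Dx + (1 - 3·x + 2·x^2)·Dx^2  (order 2).
h: a_k = 0, 16, 24, 112/3, 60, 496/5, 168, 2032/7, …
ICs: h(0) = 0, h′(0) = 16.

f: a_k = 4, 4, 4, 4, 4, 4, 4, 4, …
g: a_k = 4, 8, 16, 32, 64, 128, 256, 512, …
L₀ := L_f ⊗_s L_g (sym. prod.), ord ≤ 1.
h=∫h₀ ⇒ L = L₀·Dx.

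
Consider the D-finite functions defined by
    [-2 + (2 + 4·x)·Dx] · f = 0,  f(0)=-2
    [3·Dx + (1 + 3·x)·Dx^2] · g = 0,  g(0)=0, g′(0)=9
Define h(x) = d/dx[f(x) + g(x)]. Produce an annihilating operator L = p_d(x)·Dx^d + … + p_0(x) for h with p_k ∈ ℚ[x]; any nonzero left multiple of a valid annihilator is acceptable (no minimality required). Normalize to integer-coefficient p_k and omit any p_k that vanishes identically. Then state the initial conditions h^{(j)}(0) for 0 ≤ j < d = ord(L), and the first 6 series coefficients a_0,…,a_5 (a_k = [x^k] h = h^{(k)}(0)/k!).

f: a_k = -2, -2, 1, -1, 5/4, -7/4, …
g: a_k = 0, 9, -27/2, 27, -243/4, 729/5, …
Sum ⇒ L₀ = lclm(L_f,L_g) in ℚ(x)⟨Dx⟩.
Derive L from L₀ (diff closure).
L = (9 + 9·x) + (15 + 54·x + 45·x^2)·Dx + (2 + 13·x + 27·x^2 + 18·x^3)·Dx^2  (order 2).
h: a_k = 7, -25, 78, -238, 2881/4, -8685/4, …
ICs: h(0) = 7, h′(0) = -25.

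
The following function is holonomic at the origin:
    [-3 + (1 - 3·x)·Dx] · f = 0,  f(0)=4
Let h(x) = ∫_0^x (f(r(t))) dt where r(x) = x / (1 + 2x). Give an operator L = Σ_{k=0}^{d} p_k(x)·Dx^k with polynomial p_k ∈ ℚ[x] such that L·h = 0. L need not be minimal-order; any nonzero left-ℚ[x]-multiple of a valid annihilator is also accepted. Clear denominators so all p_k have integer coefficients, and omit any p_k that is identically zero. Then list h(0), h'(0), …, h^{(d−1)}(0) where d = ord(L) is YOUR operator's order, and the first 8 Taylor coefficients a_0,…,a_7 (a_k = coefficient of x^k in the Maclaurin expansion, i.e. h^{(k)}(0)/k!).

f: a_k = 4, 12, 36, 108, 324, 972, 2916, 8748, …
L₀ from L_f via x↦r, Dx↦r'^{-1}Dx.
h=∫₀ˣh₀: take L = L₀·Dx.
L = 3·Dx + (-1 - x + 2·x^2)·Dx^2  (order 2).
h: a_k = 0, 4, 6, 4, 3, 12/5, 2, 12/7, …
ICs: h(0) = 0, h′(0) = 4.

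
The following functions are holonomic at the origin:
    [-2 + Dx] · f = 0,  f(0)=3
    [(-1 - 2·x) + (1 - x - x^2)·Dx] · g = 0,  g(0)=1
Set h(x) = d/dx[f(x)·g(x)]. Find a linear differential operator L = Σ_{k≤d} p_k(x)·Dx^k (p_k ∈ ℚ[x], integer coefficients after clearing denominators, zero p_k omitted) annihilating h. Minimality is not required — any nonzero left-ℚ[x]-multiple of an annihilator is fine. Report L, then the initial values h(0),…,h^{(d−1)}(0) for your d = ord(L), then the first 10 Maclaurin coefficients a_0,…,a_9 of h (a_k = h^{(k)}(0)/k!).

f: a_k = 3, 6, 6, 4, 2, 4/5, 4/15, 8/105, 2/105, 4/945, …
g: a_k = 1, 1, 2, 3, 5, 8, 13, 21, 34, 55, …
f·g: L₀ = L_f ⊗_s L_g, ord ≤ 1·1.
h₀' ⇒ L via d/dx closure of L₀.
L = (12 + 2·x - 10·x^2 + 4·x^4) + (-3 + 3·x + 5·x^2 - 2·x^3 - 2·x^4)·Dx  (order 1).
h: a_k = 9, 36, 93, 204, 414, 4022/5, 7593/5, 98288/35, 536737/105, 2894866/315, …
ICs: h(0) = 9.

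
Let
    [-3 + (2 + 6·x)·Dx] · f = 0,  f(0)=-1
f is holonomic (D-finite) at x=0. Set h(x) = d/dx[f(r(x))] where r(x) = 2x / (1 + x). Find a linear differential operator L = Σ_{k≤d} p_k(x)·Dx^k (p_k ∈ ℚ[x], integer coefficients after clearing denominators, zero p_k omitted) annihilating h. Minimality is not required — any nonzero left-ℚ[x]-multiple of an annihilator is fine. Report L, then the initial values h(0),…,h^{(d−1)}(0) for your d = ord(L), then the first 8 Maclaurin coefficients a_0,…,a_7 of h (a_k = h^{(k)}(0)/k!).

f: a_k = -1, -3/2, 9/8, -27/16, 405/128, -1701/256, 15309/1024, -72171/2048, …
Substitute x→r, Dx→(1/r')Dx; clear ⇒ L₀.
h=h₀': d/dx-closure on L₀ ⇒ L.
L = (-5 - 14·x) + (-1 - 8·x - 7·x^2)·Dx  (order 1).
h: a_k = -3, 15, -153/2, 861/2, -20685/8, 128961/8, -1644825/16, 10648221/16, …
ICs: h(0) = -3.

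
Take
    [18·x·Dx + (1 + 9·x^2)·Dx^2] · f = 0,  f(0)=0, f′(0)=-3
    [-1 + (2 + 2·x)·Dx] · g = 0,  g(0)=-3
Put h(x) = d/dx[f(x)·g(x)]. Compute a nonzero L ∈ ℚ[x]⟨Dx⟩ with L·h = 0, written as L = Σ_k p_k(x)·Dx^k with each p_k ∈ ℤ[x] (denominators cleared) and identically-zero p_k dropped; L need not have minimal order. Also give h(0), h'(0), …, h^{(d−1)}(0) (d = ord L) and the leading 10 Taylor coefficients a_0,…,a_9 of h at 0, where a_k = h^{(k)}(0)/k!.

f: a_k = 0, -3, 0, 9, 0, -243/5, 0, 2187/7, 0, -2187, …
g: a_k = -3, -3/2, 3/8, -3/16, 15/128, -21/256, 63/1024, -99/2048, 1287/32768, -2145/65536, …
Product ⇒ symmetric product L₀, ord ≤ 2.
Differentiate: ansatz ord ≤ ord L₀ ⇒ L.
L = (23 + 120·x - 570·x^2 - 648·x^3 - 81·x^4) + (52 + 220·x - 936·x^2 - 3048·x^3 - 2268·x^4 - 324·x^5)·Dx + (4 - 40·x - 68·x^2 - 432·x^3 - 948·x^4 - 648·x^5 - 108·x^6)·Dx^2  (order 2).
h: a_k = 9, 9, -675/8, -207/4, 95247/128, 274401/640, -34214319/5120, -32981661/8960, 13775430645/229376, 7398682281/229376, …
ICs: h(0) = 9, h′(0) = 9.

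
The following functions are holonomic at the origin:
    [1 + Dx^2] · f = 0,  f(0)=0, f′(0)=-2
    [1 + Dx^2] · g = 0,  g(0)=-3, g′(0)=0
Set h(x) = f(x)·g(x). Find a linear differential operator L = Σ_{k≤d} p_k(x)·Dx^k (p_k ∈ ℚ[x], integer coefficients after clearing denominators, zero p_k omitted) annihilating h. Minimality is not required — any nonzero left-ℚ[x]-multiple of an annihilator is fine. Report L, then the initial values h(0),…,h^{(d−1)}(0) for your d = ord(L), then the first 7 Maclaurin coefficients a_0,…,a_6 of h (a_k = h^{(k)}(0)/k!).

L = 4·Dx + Dx^3  (order 3).
h: a_k = 0, 6, 0, -4, 0, 4/5, 0, …
ICs: h(0) = 0, h′(0) = 6, h′′(0) = 0.

f: a_k = 0, -2, 0, 1/3, 0, -1/60, 0, …
g: a_k = -3, 0, 3/2, 0, -1/8, 0, 1/240, …
Product ⇒ symmetric product L₀, ord ≤ 4.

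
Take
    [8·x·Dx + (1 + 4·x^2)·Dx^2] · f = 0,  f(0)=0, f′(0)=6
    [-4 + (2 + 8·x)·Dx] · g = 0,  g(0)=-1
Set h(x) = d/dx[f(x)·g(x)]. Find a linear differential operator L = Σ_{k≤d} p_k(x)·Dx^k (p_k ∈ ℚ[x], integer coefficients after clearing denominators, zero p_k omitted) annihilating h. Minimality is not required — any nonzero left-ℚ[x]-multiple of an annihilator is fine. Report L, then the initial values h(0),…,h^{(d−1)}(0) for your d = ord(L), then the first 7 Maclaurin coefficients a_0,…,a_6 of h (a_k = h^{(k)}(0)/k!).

f: a_k = 0, 6, 0, -8, 0, 96/5, 0, …
g: a_k = -1, -2, 2, -4, 10, -28, 84, …
Sym-product of L_f,L_g gives L₀ (≤ ord 2).
Differentiate: ansatz ord ≤ ord L₀ ⇒ L.
L = (-4 + 160·x + 320·x^2 - 384·x^3 - 192·x^4) + (16 + 120·x + 432·x^2 + 544·x^3 - 1344·x^4 - 768·x^5)·Dx + (3 + 20·x + 24·x^2 - 16·x^3 - 16·x^4 - 384·x^5 - 256·x^6)·Dx^2  (order 2).
h: a_k = -6, -24, 60, -32, 124, -5232/5, 18104/5, …
ICs: h(0) = -6, h′(0) = -24.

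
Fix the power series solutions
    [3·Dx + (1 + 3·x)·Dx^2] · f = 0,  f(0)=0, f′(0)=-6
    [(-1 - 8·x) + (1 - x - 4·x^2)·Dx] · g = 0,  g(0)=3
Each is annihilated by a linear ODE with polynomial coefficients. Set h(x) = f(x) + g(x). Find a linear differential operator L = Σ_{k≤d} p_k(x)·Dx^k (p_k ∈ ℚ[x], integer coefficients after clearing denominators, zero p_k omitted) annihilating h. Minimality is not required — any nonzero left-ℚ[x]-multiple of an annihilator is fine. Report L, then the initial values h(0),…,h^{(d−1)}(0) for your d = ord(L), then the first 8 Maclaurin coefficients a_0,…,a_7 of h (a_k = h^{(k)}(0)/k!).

L = (-342 - 2178·x - 6624·x^2 - 6336·x^3 - 6912·x^4)·Dx + (-36 - 696·x - 4356·x^2 - 10176·x^3 - 12960·x^4 - 11520·x^5)·Dx^2 + (13 + 101·x + 191·x^2 - 225·x^3 - 1440·x^4 - 2928·x^5 - 2304·x^6)·Dx^3  (order 3).
h: a_k = 3, -3, 24, 9, 255/2, 489/5, 786, 4887/7, …
ICs: h(0) = 3, h′(0) = -3, h′′(0) = 48.

f: a_k = 0, -6, 9, -18, 81/2, -486/5, 243, -4374/7, …
g: a_k = 3, 3, 15, 27, 87, 195, 543, 1323, …
Weyl lclm of L_f,L_g ⇒ L₀ (ord ≤ 3).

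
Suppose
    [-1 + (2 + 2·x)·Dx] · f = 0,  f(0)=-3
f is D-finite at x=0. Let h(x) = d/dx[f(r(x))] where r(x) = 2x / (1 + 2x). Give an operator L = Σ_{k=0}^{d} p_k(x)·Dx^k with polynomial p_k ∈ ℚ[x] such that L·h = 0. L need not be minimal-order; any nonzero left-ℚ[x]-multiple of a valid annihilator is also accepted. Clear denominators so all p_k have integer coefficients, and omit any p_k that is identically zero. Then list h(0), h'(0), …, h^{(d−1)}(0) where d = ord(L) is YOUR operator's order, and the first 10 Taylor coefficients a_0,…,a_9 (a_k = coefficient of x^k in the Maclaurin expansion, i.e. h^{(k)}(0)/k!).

f: a_k = -3, -3/2, 3/8, -3/16, 15/128, -21/256, 63/1024, -99/2048, 1287/32768, -2145/65536, …
Substitute x→r, Dx→(1/r')Dx; clear ⇒ L₀.
Derive L from L₀ (diff closure).
L = (-5 - 16·x) + (-1 - 6·x - 8·x^2)·Dx  (order 1).
h: a_k = -3, 15, -117/2, 423/2, -5985/8, 21177/8, -151305/16, 547383/16, -16043481/128, 59445765/128, …
ICs: h(0) = -3.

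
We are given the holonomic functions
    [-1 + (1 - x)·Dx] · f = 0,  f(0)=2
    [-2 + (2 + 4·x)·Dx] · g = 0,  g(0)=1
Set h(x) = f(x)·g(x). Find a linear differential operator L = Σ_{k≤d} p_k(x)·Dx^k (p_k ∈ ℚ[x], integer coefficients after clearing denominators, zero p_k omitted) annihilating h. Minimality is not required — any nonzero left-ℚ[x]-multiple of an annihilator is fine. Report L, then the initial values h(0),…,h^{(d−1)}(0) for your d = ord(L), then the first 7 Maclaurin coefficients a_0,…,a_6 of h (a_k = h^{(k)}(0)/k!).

L = (2 + x) + (-1 - x + 2·x^2)·Dx  (order 1).
h: a_k = 2, 4, 3, 4, 11/4, 9/2, 15/8, …
ICs: h(0) = 2.

f: a_k = 2, 2, 2, 2, 2, 2, 2, …
g: a_k = 1, 1, -1/2, 1/2, -5/8, 7/8, -21/16, …
L₀ := L_f ⊗_s L_g (sym. prod.), ord ≤ 1.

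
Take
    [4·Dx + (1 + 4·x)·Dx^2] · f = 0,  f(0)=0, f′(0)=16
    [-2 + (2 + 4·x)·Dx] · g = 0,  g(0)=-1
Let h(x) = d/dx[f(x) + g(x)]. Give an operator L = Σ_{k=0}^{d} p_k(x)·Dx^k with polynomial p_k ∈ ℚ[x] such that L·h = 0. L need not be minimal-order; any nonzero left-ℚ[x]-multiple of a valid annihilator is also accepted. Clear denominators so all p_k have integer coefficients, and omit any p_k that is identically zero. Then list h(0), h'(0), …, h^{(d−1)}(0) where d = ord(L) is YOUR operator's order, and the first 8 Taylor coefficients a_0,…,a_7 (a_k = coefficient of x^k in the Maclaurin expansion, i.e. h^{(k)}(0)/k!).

L = (20 + 16·x) + (29 + 104·x + 80·x^2)·Dx + (3 + 22·x + 48·x^2 + 32·x^3)·Dx^2  (order 2).
h: a_k = 15, -63, 509/2, -2043/2, 32733/8, -131009/8, 1048345/16, -4193875/16, …
ICs: h(0) = 15, h′(0) = -63.

f: a_k = 0, 16, -32, 256/3, -256, 4096/5, -8192/3, 65536/7, …
g: a_k = -1, -1, 1/2, -1/2, 5/8, -7/8, 21/16, -33/16, …
L₀ := lclm(L_f,L_g); ord L₀ ≤ 2+1.
Differentiate: ansatz ord ≤ ord L₀ ⇒ L.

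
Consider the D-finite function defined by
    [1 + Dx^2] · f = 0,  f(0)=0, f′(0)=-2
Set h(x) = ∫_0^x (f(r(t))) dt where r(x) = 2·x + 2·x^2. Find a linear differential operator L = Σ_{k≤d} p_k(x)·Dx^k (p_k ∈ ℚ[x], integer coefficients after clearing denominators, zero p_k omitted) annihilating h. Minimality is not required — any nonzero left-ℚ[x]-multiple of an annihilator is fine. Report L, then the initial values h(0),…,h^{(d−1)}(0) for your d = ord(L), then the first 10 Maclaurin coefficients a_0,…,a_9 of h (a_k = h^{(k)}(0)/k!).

f: a_k = 0, -2, 0, 1/3, 0, -1/60, 0, 1/2520, 0, -1/181440, …
f∘r: x↦r, Dx↦Dx/r' in L_f ⇒ L₀.
h=∫h₀ ⇒ L = L₀·Dx.
L = (4 + 24·x + 48·x^2 + 32·x^3)·Dx - 2·Dx^2 + (1 + 2·x)·Dx^3  (order 3).
h: a_k = 0, 0, -2, -4/3, 2/3, 8/5, 56/45, 0, -208/315, -224/405, …
ICs: h(0) = 0, h′(0) = 0, h′′(0) = -4.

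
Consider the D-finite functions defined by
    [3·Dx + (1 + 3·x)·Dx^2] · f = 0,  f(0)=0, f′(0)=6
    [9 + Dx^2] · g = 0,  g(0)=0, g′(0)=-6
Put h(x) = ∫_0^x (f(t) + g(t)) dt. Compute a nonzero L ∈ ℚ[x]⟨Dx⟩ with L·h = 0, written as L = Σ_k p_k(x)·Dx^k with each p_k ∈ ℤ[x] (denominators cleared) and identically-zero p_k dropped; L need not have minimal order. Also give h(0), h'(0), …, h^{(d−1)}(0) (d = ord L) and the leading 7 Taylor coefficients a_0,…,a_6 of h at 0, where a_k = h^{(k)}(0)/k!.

L = (63 + 54·x + 81·x^2)·Dx^2 + (9 + 45·x + 81·x^2 + 81·x^3)·Dx^3 + (7 + 6·x + 9·x^2)·Dx^4 + (1 + 5·x + 9·x^2 + 9·x^3)·Dx^5  (order 5).
h: a_k = 0, 0, 0, -3, 27/4, -81/10, 621/40, …
ICs: h(0) = 0, h′(0) = 0, h′′(0) = 0, h′′′(0) = -18, h′′′′(0) = 162.

f: a_k = 0, 6, -9, 18, -81/2, 486/5, -243, …
g: a_k = 0, -6, 0, 9, 0, -81/20, 0, …
L₀ := lclm(L_f,L_g); ord L₀ ≤ 2+2.
h=∫₀ˣh₀: take L = L₀·Dx.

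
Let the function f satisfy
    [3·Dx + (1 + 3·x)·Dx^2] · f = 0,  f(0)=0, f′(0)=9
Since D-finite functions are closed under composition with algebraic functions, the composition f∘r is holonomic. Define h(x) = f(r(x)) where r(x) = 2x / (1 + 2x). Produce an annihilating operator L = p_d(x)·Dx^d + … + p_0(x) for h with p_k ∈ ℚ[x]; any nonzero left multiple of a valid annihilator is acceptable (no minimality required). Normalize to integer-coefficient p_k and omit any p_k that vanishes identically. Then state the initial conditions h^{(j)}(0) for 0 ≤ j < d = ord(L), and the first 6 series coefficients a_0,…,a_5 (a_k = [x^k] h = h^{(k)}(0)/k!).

f: a_k = 0, 9, -27/2, 27, -243/4, 729/5, …
Change of var in L_f (x↦r) gives L₀.
L = (10 + 32·x)·Dx + (1 + 10·x + 16·x^2)·Dx^2  (order 2).
h: a_k = 0, 18, -90, 504, -3060, 98208/5, …
ICs: h(0) = 0, h′(0) = 18.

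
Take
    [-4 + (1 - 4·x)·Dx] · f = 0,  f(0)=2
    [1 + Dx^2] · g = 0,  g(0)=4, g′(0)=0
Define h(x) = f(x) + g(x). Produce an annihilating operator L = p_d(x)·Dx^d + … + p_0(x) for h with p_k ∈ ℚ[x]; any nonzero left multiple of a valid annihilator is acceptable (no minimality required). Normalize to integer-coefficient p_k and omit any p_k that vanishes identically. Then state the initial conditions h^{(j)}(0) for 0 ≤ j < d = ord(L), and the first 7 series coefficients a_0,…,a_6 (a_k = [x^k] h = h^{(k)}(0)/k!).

f: a_k = 2, 8, 32, 128, 512, 2048, 8192, …
g: a_k = 4, 0, -2, 0, 1/6, 0, -1/180, …
L₀ := lclm(L_f,L_g); ord L₀ ≤ 1+2.
L = (388 - 32·x + 64·x^2) + (-33 + 140·x - 48·x^2 + 64·x^3)·Dx + (388 - 32·x + 64·x^2)·Dx^2 + (-33 + 140·x - 48·x^2 + 64·x^3)·Dx^3  (order 3).
h: a_k = 6, 8, 30, 128, 3073/6, 2048, 1474559/180, …
ICs: h(0) = 6, h′(0) = 8, h′′(0) = 60.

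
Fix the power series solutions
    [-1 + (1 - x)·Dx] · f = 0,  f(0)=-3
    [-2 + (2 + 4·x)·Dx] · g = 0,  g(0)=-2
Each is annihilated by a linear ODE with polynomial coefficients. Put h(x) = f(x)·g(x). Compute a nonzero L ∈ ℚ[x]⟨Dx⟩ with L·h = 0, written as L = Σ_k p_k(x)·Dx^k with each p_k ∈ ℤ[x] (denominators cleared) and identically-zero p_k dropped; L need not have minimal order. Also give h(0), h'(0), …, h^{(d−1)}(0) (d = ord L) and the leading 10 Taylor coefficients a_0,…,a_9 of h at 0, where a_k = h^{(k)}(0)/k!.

f: a_k = -3, -3, -3, -3, -3, -3, -3, -3, -3, -3, …
g: a_k = -2, -2, 1, -1, 5/4, -7/4, 21/8, -33/8, 429/64, -715/64, …
Sym-product of L_f,L_g gives L₀ (≤ ord 1).
L = (2 + x) + (-1 - x + 2·x^2)·Dx  (order 1).
h: a_k = 6, 12, 9, 12, 33/4, 27/2, 45/8, 18, -135/64, 1005/32, …
ICs: h(0) = 6.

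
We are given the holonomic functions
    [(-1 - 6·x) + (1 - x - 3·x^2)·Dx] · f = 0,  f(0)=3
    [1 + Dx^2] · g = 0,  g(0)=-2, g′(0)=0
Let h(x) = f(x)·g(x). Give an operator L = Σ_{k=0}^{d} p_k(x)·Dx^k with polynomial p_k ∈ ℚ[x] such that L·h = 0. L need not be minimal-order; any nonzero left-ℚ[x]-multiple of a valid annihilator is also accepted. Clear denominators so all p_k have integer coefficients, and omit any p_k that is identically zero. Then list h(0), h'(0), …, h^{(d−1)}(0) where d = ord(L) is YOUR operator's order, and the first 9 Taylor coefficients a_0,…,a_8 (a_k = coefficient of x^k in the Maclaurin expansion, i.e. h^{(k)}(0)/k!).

L = (5 + x + 3·x^2) + (2 + 12·x)·Dx + (-1 + x + 3·x^2)·Dx^2  (order 2).
h: a_k = -6, -6, -21, -39, -409/4, -877/4, -63119/120, -142049/120, -18558737/6720, …
ICs: h(0) = -6, h′(0) = -6.

f: a_k = 3, 3, 12, 21, 57, 120, 291, 651, 1524, …
g: a_k = -2, 0, 1, 0, -1/12, 0, 1/360, 0, -1/20160, …
Sym-product of L_f,L_g gives L₀ (≤ ord 2).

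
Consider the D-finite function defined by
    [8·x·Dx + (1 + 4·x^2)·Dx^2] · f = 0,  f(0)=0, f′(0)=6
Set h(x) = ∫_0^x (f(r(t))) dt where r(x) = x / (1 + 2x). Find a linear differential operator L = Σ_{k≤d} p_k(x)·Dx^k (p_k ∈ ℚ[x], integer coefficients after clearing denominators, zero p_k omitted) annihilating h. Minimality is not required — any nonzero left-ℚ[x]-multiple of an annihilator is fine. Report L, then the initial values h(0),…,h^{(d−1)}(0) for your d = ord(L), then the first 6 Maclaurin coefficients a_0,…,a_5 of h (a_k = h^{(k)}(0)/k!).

L = (4 + 16·x)·Dx^2 + (1 + 4·x + 8·x^2)·Dx^3  (order 3).
h: a_k = 0, 0, 3, -4, 4, 0, …
ICs: h(0) = 0, h′(0) = 0, h′′(0) = 6.

f: a_k = 0, 6, 0, -8, 0, 96/5, …
Substitute x→r, Dx→(1/r')Dx; clear ⇒ L₀.
h=∫₀ˣh₀: take L = L₀·Dx.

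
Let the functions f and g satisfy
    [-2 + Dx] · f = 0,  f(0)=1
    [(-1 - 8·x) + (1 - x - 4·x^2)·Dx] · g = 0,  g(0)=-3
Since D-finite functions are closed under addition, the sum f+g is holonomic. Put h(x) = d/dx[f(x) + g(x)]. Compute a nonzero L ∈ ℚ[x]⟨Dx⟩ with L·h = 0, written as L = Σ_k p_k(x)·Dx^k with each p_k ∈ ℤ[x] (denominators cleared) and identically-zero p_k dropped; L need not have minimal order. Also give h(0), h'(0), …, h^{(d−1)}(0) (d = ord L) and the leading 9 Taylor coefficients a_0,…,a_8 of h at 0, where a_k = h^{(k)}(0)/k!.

L = (34 + 452·x + 512·x^2 + 1920·x^3 + 768·x^4) + (-25 - 228·x - 334·x^2 - 864·x^3 + 160·x^4 + 256·x^5)·Dx + (4 + x + 39·x^2 - 48·x^3 - 272·x^4 - 128·x^5)·Dx^2  (order 2).
h: a_k = -1, -26, -77, -1036/3, -2921/3, -48862/15, -416737/45, -8807384/315, -24911141/315, …
ICs: h(0) = -1, h′(0) = -26.

f: a_k = 1, 2, 2, 4/3, 2/3, 4/15, 4/45, 8/315, 2/315, …
g: a_k = -3, -3, -15, -27, -87, -195, -543, -1323, -3495, …
f+g: L₀ = lclm(L_f,L_g), ord ≤ 1+1.
Derive L from L₀ (diff closure).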